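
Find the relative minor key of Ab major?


Let's work it out.
The relative minor shares the major's key signature and starts on its 6th degree
6th degree = a major 6th above the tonic; a major 6th above Ab is F
→ relative minor of Ab major is F minor
= F minor


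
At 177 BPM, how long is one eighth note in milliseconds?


Working:
One quarter-note beat = 60000 / BPM = 60000 / 177 ms
Eighth note = 1/2 × quarter note
Duration = 1/2 × 60000 / 177 = 30000 / 177
= 169.5 ms


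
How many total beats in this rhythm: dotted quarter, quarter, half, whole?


Solution.
Beat values:
  dotted quarter = 1.5 beats
  quarter = 1 beat
  half = 2 beats
  whole = 4 beats
Sum = 1.5 + 1 + 2 + 4
= 8.5 beats


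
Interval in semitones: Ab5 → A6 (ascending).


Absolute semitone position = octave×12 + chromatic position
Ab5: 5×12 + 8 = 68
A6: 6×12 + 9 = 81
Difference = 81 - 68 = 13
= 13 semitones


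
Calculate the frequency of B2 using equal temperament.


Let's work it out.
f = 440 × 2^(n/12) where n = semitones from A4
B2: -22 semitones from A4
f = 440 × 2^(-22/12)
f = 123.47 Hz


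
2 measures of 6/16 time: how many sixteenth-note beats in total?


Let's work it out.
Time signature 6/16: the bottom number 16 means the sixteenth note gets one count
The top number 6 means 6 sixteenth-note beats per measure
Total = 6 × 2 measures
= 12 sixteenth-note beats


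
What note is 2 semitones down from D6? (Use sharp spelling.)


D6: chromatic position 2 in octave 6 → absolute = 6×12 + 2 = 74
Transpose down 2: 74 - 2 = 72
72 = 6×12 + 0 → C in octave 6
Result = C6


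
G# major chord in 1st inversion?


Root position: G# B# D#
1st inversion: move root up an octave
Bass note: B#
Notes (bottom to top) = B# D# G#


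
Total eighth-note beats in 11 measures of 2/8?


Let's work it out.
Time signature 2/8: the bottom number 8 means the eighth note gets one count
The top number 2 means 2 eighth-note beats per measure
Total = 2 × 11 measures
= 22 eighth-note beats


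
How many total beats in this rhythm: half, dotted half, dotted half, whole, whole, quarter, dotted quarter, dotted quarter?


Step by step:
Beat values:
  half = 2 beats
  dotted half = 3 beats
  dotted half = 3 beats
  whole = 4 beats
  whole = 4 beats
  quarter = 1 beat
  dotted quarter = 1.5 beats
  dotted quarter = 1.5 beats
Sum = 2 + 3 + 3 + 4 + 4 + 1 + 1.5 + 1.5
= 20 beats


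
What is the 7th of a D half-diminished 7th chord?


Half-diminished 7th chord = root + minor 3rd + diminished 5th + minor 7th
Seventh chords stack in thirds, so the letter names are D-F-A-C
Root: D
Minor 3rd above D: F
Diminished 5th above D: Ab
Minor 7th above D: C
The 7th = C


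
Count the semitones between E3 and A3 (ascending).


Absolute semitone position = octave×12 + chromatic position
E3: 3×12 + 4 = 40
A3: 3×12 + 9 = 45
Difference = 45 - 40 = 5
= 5 semitones


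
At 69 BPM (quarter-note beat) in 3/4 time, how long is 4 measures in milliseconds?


Step by step:
Quarter-note beat duration = 60000 / 69 ms
Beats per measure (3/4) = 3
One measure = 3 × 60000 / 69 = 180000 / 69 ms
4 measures = 4 × 180000 / 69 = 720000 / 69
= 10434.8 ms


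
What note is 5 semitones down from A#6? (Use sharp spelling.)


A#6: chromatic position 10 in octave 6 → absolute = 6×12 + 10 = 82
Transpose down 5: 82 - 5 = 77
77 = 6×12 + 5 → F in octave 6
Result = F6


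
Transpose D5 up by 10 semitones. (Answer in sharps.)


Step by step:
D5: chromatic position 2 in octave 5 → absolute = 5×12 + 2 = 62
Transpose up 10: 62 + 10 = 72
72 = 6×12 + 0 → C in octave 6
Result = C6


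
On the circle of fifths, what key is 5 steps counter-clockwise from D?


Working:
Each counter-clockwise step moves down a perfect 5th (= up a perfect 4th)
From D: D → G → C → F → Bb → Eb
= Eb


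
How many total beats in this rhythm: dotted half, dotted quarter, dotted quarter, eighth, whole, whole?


Solution.
Beat values:
  dotted half = 3 beats
  dotted quarter = 1.5 beats
  dotted quarter = 1.5 beats
  eighth = 0.5 beats
  whole = 4 beats
  whole = 4 beats
Sum = 3 + 1.5 + 1.5 + 0.5 + 4 + 4
= 14.5 beats


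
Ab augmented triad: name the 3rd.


Let's work it out.
Augmented triad = root + major 3rd (4 semitones) + augmented 5th (8 semitones)
A triad on Ab stacks thirds, so the chord tones use letter names A-C-E
Root: Ab
Major 3rd above Ab: C
Augmented 5th above Ab: E
The 3rd = C


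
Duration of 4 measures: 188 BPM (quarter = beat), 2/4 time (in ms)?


Quarter-note beat duration = 60000 / 188 ms
Beats per measure (2/4) = 2
One measure = 2 × 60000 / 188 = 120000 / 188 ms
4 measures = 4 × 120000 / 188 = 480000 / 188
= 2553.2 ms


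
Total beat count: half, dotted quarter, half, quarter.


Working:
Beat values:
  half = 2 beats
  dotted quarter = 1.5 beats
  half = 2 beats
  quarter = 1 beat
Sum = 2 + 1.5 + 2 + 1
= 6.5 beats


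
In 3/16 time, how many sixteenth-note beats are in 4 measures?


Let's work it out.
Time signature 3/16: the bottom number 16 means the sixteenth note gets one count
The top number 3 means 3 sixteenth-note beats per measure
Total = 3 × 4 measures
= 12 sixteenth-note beats


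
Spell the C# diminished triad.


Reasoning:
Diminished triad = root + minor 3rd (3 semitones) + diminished 5th (6 semitones)
A triad on C# stacks thirds, so the chord tones use letter names C-E-G
Root: C#
Minor 3rd above C#: E
Diminished 5th above C#: G
Chord = C# E G


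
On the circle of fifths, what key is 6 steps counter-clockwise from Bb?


Let's work it out.
Each counter-clockwise step moves down a perfect 5th (= up a perfect 4th)
From Bb: Bb → Eb → Ab → Db → F#/Gb → B → E
= E


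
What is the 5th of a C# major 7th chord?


Let's work it out.
Major 7th chord = root + major 3rd + perfect 5th + major 7th
Seventh chords stack in thirds, so the letter names are C-E-G-B
Root: C#
Major 3rd above C#: E#
Perfect 5th above C#: G#
Major 7th above C#: B#
The 5th = G#


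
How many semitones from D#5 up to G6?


Absolute semitone position = octave×12 + chromatic position
D#5: 5×12 + 3 = 63
G6: 6×12 + 7 = 79
Difference = 79 - 63 = 16
= 16 semitones


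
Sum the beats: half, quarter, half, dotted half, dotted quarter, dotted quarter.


Solution.
Beat values:
  half = 2 beats
  quarter = 1 beat
  half = 2 beats
  dotted half = 3 beats
  dotted quarter = 1.5 beats
  dotted quarter = 1.5 beats
Sum = 2 + 1 + 2 + 3 + 1.5 + 1.5
= 11 beats


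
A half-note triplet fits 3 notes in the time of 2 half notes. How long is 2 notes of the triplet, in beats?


Triplet: 3 notes occupy the space of 2 half notes
Space = 2 × 2 = 4 beats
Each triplet note = 4 / 3 = 4/3 beats
2 notes = 2 × 4/3 = 8/3
= 8/3 beats


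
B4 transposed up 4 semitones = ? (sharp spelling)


Solution.
B4: chromatic position 11 in octave 4 → absolute = 4×12 + 11 = 59
Transpose up 4: 59 + 4 = 63
63 = 5×12 + 3 → D# in octave 5
Result = D#5


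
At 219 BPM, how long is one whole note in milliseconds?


One quarter-note beat = 60000 / BPM = 60000 / 219 ms
Whole note = 4 × quarter note
Duration = 4 × 60000 / 219 = 240000 / 219
= 1095.9 ms


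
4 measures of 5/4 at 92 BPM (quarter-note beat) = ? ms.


Solution.
Quarter-note beat duration = 60000 / 92 ms
Beats per measure (5/4) = 5
One measure = 5 × 60000 / 92 = 300000 / 92 ms
4 measures = 4 × 300000 / 92 = 1200000 / 92
= 13043.5 ms


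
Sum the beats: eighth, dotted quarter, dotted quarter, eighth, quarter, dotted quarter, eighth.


Working:
Beat values:
  eighth = 0.5 beats
  dotted quarter = 1.5 beats
  dotted quarter = 1.5 beats
  eighth = 0.5 beats
  quarter = 1 beat
  dotted quarter = 1.5 beats
  eighth = 0.5 beats
Sum = 0.5 + 1.5 + 1.5 + 0.5 + 1 + 1.5 + 0.5
= 7 beats


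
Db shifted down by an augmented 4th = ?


augmented 4th: 4 letter names, 6 semitones
Letter: D - 3 → A
Pitch: Db - 6 semitones, spelled as an A → Abb
= Abb


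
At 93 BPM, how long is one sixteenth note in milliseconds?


One quarter-note beat = 60000 / BPM = 60000 / 93 ms
Sixteenth note = 1/4 × quarter note
Duration = 1/4 × 60000 / 93 = 15000 / 93
= 161.3 ms


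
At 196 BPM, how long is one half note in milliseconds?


Step by step:
One quarter-note beat = 60000 / BPM = 60000 / 196 ms
Half note = 2 × quarter note
Duration = 2 × 60000 / 196 = 120000 / 196
= 612.2 ms


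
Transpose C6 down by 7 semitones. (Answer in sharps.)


C6: chromatic position 0 in octave 6 → absolute = 6×12 + 0 = 72
Transpose down 7: 72 - 7 = 65
65 = 5×12 + 5 → F in octave 5
Result = F5


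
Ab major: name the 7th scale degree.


Step by step:
Major scale pattern: W-W-H-W-W-W-H (2-2-1-2-2-2-1 semitones)
Starting from Ab:
  Ab + 2 semitones → Bb
  Bb + 2 semitones → C
  C + 1 semitone → Db
  Db + 2 semitones → Eb
  Eb + 2 semitones → F
  F + 2 semitones → G
  G + 1 semitone → Ab
Scale: Ab Bb C Db Eb F G
Degree 7 = G


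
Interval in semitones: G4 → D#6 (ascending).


Reasoning:
Absolute semitone position = octave×12 + chromatic position
G4: 4×12 + 7 = 55
D#6: 6×12 + 3 = 75
Difference = 75 - 55 = 20
= 20 semitones


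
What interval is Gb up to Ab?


Solution.
Letter names: G → A spans 2 letter names → a 2nd
Semitones: Gb → Ab = 2 half-steps
A 2nd of 2 semitones is a major 2nd
= major 2nd


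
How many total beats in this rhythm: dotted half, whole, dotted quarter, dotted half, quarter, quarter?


Working:
Beat values:
  dotted half = 3 beats
  whole = 4 beats
  dotted quarter = 1.5 beats
  dotted half = 3 beats
  quarter = 1 beat
  quarter = 1 beat
Sum = 3 + 4 + 1.5 + 3 + 1 + 1
= 13.5 beats


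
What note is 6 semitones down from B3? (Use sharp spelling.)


B3: chromatic position 11 in octave 3 → absolute = 3×12 + 11 = 47
Transpose down 6: 47 - 6 = 41
41 = 3×12 + 5 → F in octave 3
Result = F3


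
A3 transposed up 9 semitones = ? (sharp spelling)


Working:
A3: chromatic position 9 in octave 3 → absolute = 3×12 + 9 = 45
Transpose up 9: 45 + 9 = 54
54 = 4×12 + 6 → F# in octave 4
Result = F#4


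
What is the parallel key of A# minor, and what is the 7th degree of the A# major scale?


Working:
Parallel keys share the same tonic but differ in mode
A# minor → parallel is A# major
A# major scale: A# B# C## D# E# F## G##
= A# major; 7th degree = G##


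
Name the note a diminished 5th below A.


Reasoning:
A 5th spans 5 letter names, so from A we land on D
A diminished 5th = 6 semitones below A
Spell D at that pitch: D#
= D#


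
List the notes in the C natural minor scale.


Step by step:
Natural minor scale pattern: W-H-W-W-H-W-W (2-1-2-2-1-2-2 semitones)
Starting from C:
  C + 2 semitones → D
  D + 1 semitone → Eb
  Eb + 2 semitones → F
  F + 2 semitones → G
  G + 1 semitone → Ab
  Ab + 2 semitones → Bb
  Bb + 2 semitones → C
Scale = C D Eb F G Ab Bb


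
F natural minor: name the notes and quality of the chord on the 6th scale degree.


Let's work it out.
F natural minor scale: F G Ab Bb C Db Eb
Diatonic triad on degree 6 stacks scale notes 6, 1, 3: Db F Ab
Db→F = 4 semitones; Db→Ab = 7 semitones → major triad
= Db F Ab (major)


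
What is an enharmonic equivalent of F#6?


Let's work it out.
Enharmonic notes sound the same pitch but are spelled with different letter names
F# and Gb name the same pitch class
= Gb6


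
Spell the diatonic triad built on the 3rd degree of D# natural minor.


Let's work it out.
D# natural minor scale: D# E# F# G# A# B C#
Diatonic triad on degree 3 stacks scale notes 3, 5, 7: F# A# C#
F#→A# = 4 semitones; F#→C# = 7 semitones → major triad
= F# A# C# (major)


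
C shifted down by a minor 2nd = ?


Working:
minor 2nd: 2 letter names, 1 semitones
Letter: C - 1 → B
Pitch: C - 1 semitones, spelled as a B → B
= B


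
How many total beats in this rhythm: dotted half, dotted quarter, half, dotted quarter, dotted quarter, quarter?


Beat values:
  dotted half = 3 beats
  dotted quarter = 1.5 beats
  half = 2 beats
  dotted quarter = 1.5 beats
  dotted quarter = 1.5 beats
  quarter = 1 beat
Sum = 3 + 1.5 + 2 + 1.5 + 1.5 + 1
= 10.5 beats


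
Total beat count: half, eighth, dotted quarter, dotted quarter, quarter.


Solution.
Beat values:
  half = 2 beats
  eighth = 0.5 beats
  dotted quarter = 1.5 beats
  dotted quarter = 1.5 beats
  quarter = 1 beat
Sum = 2 + 0.5 + 1.5 + 1.5 + 1
= 6.5 beats


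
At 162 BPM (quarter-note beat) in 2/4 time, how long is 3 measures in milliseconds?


Quarter-note beat duration = 60000 / 162 ms
Beats per measure (2/4) = 2
One measure = 2 × 60000 / 162 = 120000 / 162 ms
3 measures = 3 × 120000 / 162 = 360000 / 162
= 2222.2 ms


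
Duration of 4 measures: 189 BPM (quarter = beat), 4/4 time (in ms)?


Let's work it out.
Quarter-note beat duration = 60000 / 189 ms
Beats per measure (4/4) = 4
One measure = 4 × 60000 / 189 = 240000 / 189 ms
4 measures = 4 × 240000 / 189 = 960000 / 189
= 5079.4 ms


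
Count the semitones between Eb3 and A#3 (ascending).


Reasoning:
Absolute semitone position = octave×12 + chromatic position
Eb3: 3×12 + 3 = 39
A#3: 3×12 + 10 = 46
Difference = 46 - 39 = 7
= 7 semitones


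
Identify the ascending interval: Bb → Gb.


Letter names: B → G spans 6 letter names → a 6th
Semitones: Bb → Gb = 8 half-steps
A 6th of 8 semitones is a minor 6th
= minor 6th


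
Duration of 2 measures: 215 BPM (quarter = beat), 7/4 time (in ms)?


Step by step:
Quarter-note beat duration = 60000 / 215 ms
Beats per measure (7/4) = 7
One measure = 7 × 60000 / 215 = 420000 / 215 ms
2 measures = 2 × 420000 / 215 = 840000 / 215
= 3907.0 ms


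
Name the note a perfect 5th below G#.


Working:
A 5th spans 5 letter names, so from G we land on C
A perfect 5th = 7 semitones below G#
Spell C at that pitch: C#
= C#


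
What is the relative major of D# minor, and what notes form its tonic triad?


Step by step:
The relative major shares the key signature and is a minor 3rd above the minor tonic
A minor 3rd above D# is F#
→ relative major of D# minor is F# major
Tonic triad of F# major = root + major 3rd + perfect 5th = F# A# C#
= F# major; triad = F# A# C#


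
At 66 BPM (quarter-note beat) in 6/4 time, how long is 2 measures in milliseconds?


Working:
Quarter-note beat duration = 60000 / 66 ms
Beats per measure (6/4) = 6
One measure = 6 × 60000 / 66 = 360000 / 66 ms
2 measures = 2 × 360000 / 66 = 720000 / 66
= 10909.1 ms


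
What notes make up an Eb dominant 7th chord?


Dominant 7th chord = root + major 3rd + perfect 5th + minor 7th
Seventh chords stack in thirds, so the letter names are E-G-B-D
Root: Eb
Major 3rd above Eb: G
Perfect 5th above Eb: Bb
Minor 7th above Eb: Db
Chord = Eb G Bb Db


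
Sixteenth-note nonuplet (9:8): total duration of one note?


Nonuplet: 9 notes occupy the space of 8 sixteenth notes
Space = 8 × 1/4 = 2 beats
Each nonuplet note = 2 / 9 = 2/9 beats
= 2/9 beats


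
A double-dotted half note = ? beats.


Reasoning:
Base half note = 2 beats
Dot 1 adds half the previous value: +1
Dot 2 adds half the previous value: +1/2
One double-dotted half = 2 + 1 + 1/2 = 7/2
= 7/2 beats


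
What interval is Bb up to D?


Working:
Letter names: B → D spans 3 letter names → a 3rd
Semitones: Bb → D = 4 half-steps
A 3rd of 4 semitones is a major 3rd
= major 3rd


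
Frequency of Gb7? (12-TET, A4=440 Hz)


Reasoning:
f = 440 × 2^(n/12) where n = semitones from A4
Gb7: 33 semitones from A4
f = 440 × 2^(33/12)
f = 2959.96 Hz


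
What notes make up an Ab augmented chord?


Step by step:
Augmented triad = root + major 3rd (4 semitones) + augmented 5th (8 semitones)
A triad on Ab stacks thirds, so the chord tones use letter names A-C-E
Root: Ab
Major 3rd above Ab: C
Augmented 5th above Ab: E
Chord = Ab C E


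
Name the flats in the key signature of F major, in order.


Reasoning:
Flat major keys: C(0), F(1), Bb(2), Eb(3), Ab(4), Db(5), Gb(6), Cb(7)
F major has 1 flat
Order of flats: Bb Eb Ab Db Gb Cb Fb → first 1: Bb
= Bb


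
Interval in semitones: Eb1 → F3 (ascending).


Absolute semitone position = octave×12 + chromatic position
Eb1: 1×12 + 3 = 15
F3: 3×12 + 5 = 41
Difference = 41 - 15 = 26
= 26 semitones


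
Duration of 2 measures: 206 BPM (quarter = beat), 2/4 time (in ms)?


Working:
Quarter-note beat duration = 60000 / 206 ms
Beats per measure (2/4) = 2
One measure = 2 × 60000 / 206 = 120000 / 206 ms
2 measures = 2 × 120000 / 206 = 240000 / 206
= 1165.0 ms


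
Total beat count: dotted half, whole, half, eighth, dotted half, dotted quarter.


Beat values:
  dotted half = 3 beats
  whole = 4 beats
  half = 2 beats
  eighth = 0.5 beats
  dotted half = 3 beats
  dotted quarter = 1.5 beats
Sum = 3 + 4 + 2 + 0.5 + 3 + 1.5
= 14 beats


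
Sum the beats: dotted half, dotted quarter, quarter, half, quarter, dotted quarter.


Reasoning:
Beat values:
  dotted half = 3 beats
  dotted quarter = 1.5 beats
  quarter = 1 beat
  half = 2 beats
  quarter = 1 beat
  dotted quarter = 1.5 beats
Sum = 3 + 1.5 + 1 + 2 + 1 + 1.5
= 10 beats


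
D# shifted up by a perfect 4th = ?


Let's work it out.
perfect 4th: 4 letter names, 5 semitones
Letter: D + 3 → G
Pitch: D# + 5 semitones, spelled as a G → G#
= G#


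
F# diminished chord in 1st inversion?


Solution.
Root position: F# A C
1st inversion: move root up an octave
Bass note: A
Notes (bottom to top) = A C F#


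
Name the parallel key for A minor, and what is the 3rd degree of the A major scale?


Parallel keys share the same tonic but differ in mode
A minor → parallel is A major
A major scale: A B C# D E F# G#
= A major; 3rd degree = C#


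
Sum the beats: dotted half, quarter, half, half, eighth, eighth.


Working:
Beat values:
  dotted half = 3 beats
  quarter = 1 beat
  half = 2 beats
  half = 2 beats
  eighth = 0.5 beats
  eighth = 0.5 beats
Sum = 3 + 1 + 2 + 2 + 0.5 + 0.5
= 9 beats


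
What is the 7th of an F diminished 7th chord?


Diminished 7th chord = root + minor 3rd + diminished 5th + diminished 7th
Seventh chords stack in thirds, so the letter names are F-A-C-E
Root: F
Minor 3rd above F: Ab
Diminished 5th above F: Cb
Diminished 7th above F: Ebb
The 7th = Ebb


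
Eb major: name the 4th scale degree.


Let's work it out.
Major scale pattern: W-W-H-W-W-W-H (2-2-1-2-2-2-1 semitones)
Starting from Eb:
  Eb + 2 semitones → F
  F + 2 semitones → G
  G + 1 semitone → Ab
  Ab + 2 semitones → Bb
  Bb + 2 semitones → C
  C + 2 semitones → D
  D + 1 semitone → Eb
Scale: Eb F G Ab Bb C D
Degree 4 = Ab


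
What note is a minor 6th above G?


A 6th spans 6 letter names, so from G we land on E
A minor 6th = 8 semitones above G
Spell E at that pitch: Eb
= Eb


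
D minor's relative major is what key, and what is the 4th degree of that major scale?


The relative major shares the key signature and is a minor 3rd above the minor tonic
A minor 3rd above D is F
→ relative major of D minor is F major
F major scale: F G A Bb C D E
= F major; 4th degree = Bb


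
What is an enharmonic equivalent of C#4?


Enharmonic notes sound the same pitch but are spelled with different letter names
C# and Db name the same pitch class
= Db4


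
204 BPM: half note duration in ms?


Let's work it out.
One quarter-note beat = 60000 / BPM = 60000 / 204 ms
Half note = 2 × quarter note
Duration = 2 × 60000 / 204 = 120000 / 204
= 588.2 ms


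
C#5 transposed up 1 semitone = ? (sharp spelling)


Working:
C#5: chromatic position 1 in octave 5 → absolute = 5×12 + 1 = 61
Transpose up 1: 61 + 1 = 62
62 = 5×12 + 2 → D in octave 5
Result = D5


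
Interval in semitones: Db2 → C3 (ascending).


Solution.
Absolute semitone position = octave×12 + chromatic position
Db2: 2×12 + 1 = 25
C3: 3×12 + 0 = 36
Difference = 36 - 25 = 11
= 11 semitones


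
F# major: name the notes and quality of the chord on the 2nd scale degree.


F# major scale: F# G# A# B C# D# E#
Diatonic triad on degree 2 stacks scale notes 2, 4, 6: G# B D#
G#→B = 3 semitones; G#→D# = 7 semitones → minor triad
= G# B D# (minor)


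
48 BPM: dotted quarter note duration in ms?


One quarter-note beat = 60000 / BPM = 60000 / 48 ms
Dotted quarter note = 3/2 × quarter note
Duration = 3/2 × 60000 / 48 = 90000 / 48
= 1875.0 ms


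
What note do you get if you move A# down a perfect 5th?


perfect 5th: 5 letter names, 7 semitones
Letter: A - 4 → D
Pitch: A# - 7 semitones, spelled as a D → D#
= D#


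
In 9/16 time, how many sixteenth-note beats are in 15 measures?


Step by step:
Time signature 9/16: the bottom number 16 means the sixteenth note gets one count
The top number 9 means 9 sixteenth-note beats per measure
Total = 9 × 15 measures
= 135 sixteenth-note beats


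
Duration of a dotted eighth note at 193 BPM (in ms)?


Let's work it out.
One quarter-note beat = 60000 / BPM = 60000 / 193 ms
Dotted eighth note = 3/4 × quarter note
Duration = 3/4 × 60000 / 193 = 45000 / 193
= 233.2 ms


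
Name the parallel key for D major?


Let's work it out.
Parallel keys share the same tonic but differ in mode
D major → parallel is D minor
= D minor


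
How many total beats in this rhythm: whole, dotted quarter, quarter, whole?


Beat values:
  whole = 4 beats
  dotted quarter = 1.5 beats
  quarter = 1 beat
  whole = 4 beats
Sum = 4 + 1.5 + 1 + 4
= 10.5 beats


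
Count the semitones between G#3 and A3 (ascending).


Working:
Absolute semitone position = octave×12 + chromatic position
G#3: 3×12 + 8 = 44
A3: 3×12 + 9 = 45
Difference = 45 - 44 = 1
= 1 semitone


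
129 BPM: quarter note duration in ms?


Solution.
One quarter-note beat = 60000 / BPM = 60000 / 129 ms
Duration = 60000 / 129
= 465.1 ms


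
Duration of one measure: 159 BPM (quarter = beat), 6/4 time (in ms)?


Reasoning:
Quarter-note beat duration = 60000 / 159 ms
Beats per measure (6/4) = 6
One measure = 6 × 60000 / 159 = 360000 / 159 ms
= 2264.2 ms


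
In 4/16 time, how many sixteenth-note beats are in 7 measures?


Step by step:
Time signature 4/16: the bottom number 16 means the sixteenth note gets one count
The top number 4 means 4 sixteenth-note beats per measure
Total = 4 × 7 measures
= 28 sixteenth-note beats


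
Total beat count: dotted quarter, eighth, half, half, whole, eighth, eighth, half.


Step by step:
Beat values:
  dotted quarter = 1.5 beats
  eighth = 0.5 beats
  half = 2 beats
  half = 2 beats
  whole = 4 beats
  eighth = 0.5 beats
  eighth = 0.5 beats
  half = 2 beats
Sum = 1.5 + 0.5 + 2 + 2 + 4 + 0.5 + 0.5 + 2
= 13 beats


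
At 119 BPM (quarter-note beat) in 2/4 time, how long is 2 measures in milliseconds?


Quarter-note beat duration = 60000 / 119 ms
Beats per measure (2/4) = 2
One measure = 2 × 60000 / 119 = 120000 / 119 ms
2 measures = 2 × 120000 / 119 = 240000 / 119
= 2016.8 ms


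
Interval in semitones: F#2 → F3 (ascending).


Absolute semitone position = octave×12 + chromatic position
F#2: 2×12 + 6 = 30
F3: 3×12 + 5 = 41
Difference = 41 - 30 = 11
= 11 semitones


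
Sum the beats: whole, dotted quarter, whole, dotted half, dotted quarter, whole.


Beat values:
  whole = 4 beats
  dotted quarter = 1.5 beats
  whole = 4 beats
  dotted half = 3 beats
  dotted quarter = 1.5 beats
  whole = 4 beats
Sum = 4 + 1.5 + 4 + 3 + 1.5 + 4
= 18 beats


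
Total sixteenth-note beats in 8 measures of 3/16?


Step by step:
Time signature 3/16: the bottom number 16 means the sixteenth note gets one count
The top number 3 means 3 sixteenth-note beats per measure
Total = 3 × 8 measures
= 24 sixteenth-note beats


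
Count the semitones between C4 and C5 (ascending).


Reasoning:
Absolute semitone position = octave×12 + chromatic position
C4: 4×12 + 0 = 48
C5: 5×12 + 0 = 60
Difference = 60 - 48 = 12
= 12 semitones


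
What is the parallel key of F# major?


Let's work it out.
Parallel keys share the same tonic but differ in mode
F# major → parallel is F# minor
= F# minor


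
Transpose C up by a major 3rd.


Solution.
major 3rd: 3 letter names, 4 semitones
Letter: C + 2 → E
Pitch: C + 4 semitones, spelled as an E → E
= E


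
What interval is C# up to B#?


Letter names: C → B spans 7 letter names → a 7th
Semitones: C# → B# = 11 half-steps
A 7th of 11 semitones is a major 7th
= major 7th


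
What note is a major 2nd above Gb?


A 2nd spans 2 letter names, so from G we land on A
A major 2nd = 2 semitones above Gb
Spell A at that pitch: Ab
= Ab


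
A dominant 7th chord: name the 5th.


Step by step:
Dominant 7th chord = root + major 3rd + perfect 5th + minor 7th
Seventh chords stack in thirds, so the letter names are A-C-E-G
Root: A
Major 3rd above A: C#
Perfect 5th above A: E
Minor 7th above A: G
The 5th = E


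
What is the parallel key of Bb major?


Reasoning:
Parallel keys share the same tonic but differ in mode
Bb major → parallel is Bb minor
= Bb minor


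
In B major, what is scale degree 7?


Solution.
Major scale pattern: W-W-H-W-W-W-H (2-2-1-2-2-2-1 semitones)
Starting from B:
  B + 2 semitones → C#
  C# + 2 semitones → D#
  D# + 1 semitone → E
  E + 2 semitones → F#
  F# + 2 semitones → G#
  G# + 2 semitones → A#
  A# + 1 semitone → B
Scale: B C# D# E F# G# A#
Degree 7 = A#


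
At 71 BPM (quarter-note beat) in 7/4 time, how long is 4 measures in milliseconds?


Step by step:
Quarter-note beat duration = 60000 / 71 ms
Beats per measure (7/4) = 7
One measure = 7 × 60000 / 71 = 420000 / 71 ms
4 measures = 4 × 420000 / 71 = 1680000 / 71
= 23662.0 ms


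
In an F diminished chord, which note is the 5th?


Let's work it out.
Diminished triad = root + minor 3rd (3 semitones) + diminished 5th (6 semitones)
A triad on F stacks thirds, so the chord tones use letter names F-A-C
Root: F
Minor 3rd above F: Ab
Diminished 5th above F: Cb
The 5th = Cb


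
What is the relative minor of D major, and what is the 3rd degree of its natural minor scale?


Step by step:
The relative minor shares the major's key signature and starts on its 6th degree
6th degree = a major 6th above the tonic; a major 6th above D is B
→ relative minor of D major is B minor
B natural minor scale: B C# D E F# G A
= B minor; 3rd degree = D


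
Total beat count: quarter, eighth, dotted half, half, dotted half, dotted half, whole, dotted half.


Beat values:
  quarter = 1 beat
  eighth = 0.5 beats
  dotted half = 3 beats
  half = 2 beats
  dotted half = 3 beats
  dotted half = 3 beats
  whole = 4 beats
  dotted half = 3 beats
Sum = 1 + 0.5 + 3 + 2 + 3 + 3 + 4 + 3
= 19.5 beats


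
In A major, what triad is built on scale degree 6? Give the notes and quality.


Let's work it out.
A major scale: A B C# D E F# G#
Diatonic triad on degree 6 stacks scale notes 6, 1, 3: F# A C#
F#→A = 3 semitones; F#→C# = 7 semitones → minor triad
= F# A C# (minor)


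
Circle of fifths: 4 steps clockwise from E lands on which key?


Let's work it out.
Each clockwise step on the circle of fifths moves up a perfect 5th
From E: E → B → F#/Gb → Db → Ab
= Ab


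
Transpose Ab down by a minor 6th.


Step by step:
minor 6th: 6 letter names, 8 semitones
Letter: A - 5 → C
Pitch: Ab - 8 semitones, spelled as a C → C
= C


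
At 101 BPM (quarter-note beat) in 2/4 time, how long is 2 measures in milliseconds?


Quarter-note beat duration = 60000 / 101 ms
Beats per measure (2/4) = 2
One measure = 2 × 60000 / 101 = 120000 / 101 ms
2 measures = 2 × 120000 / 101 = 240000 / 101
= 2376.2 ms


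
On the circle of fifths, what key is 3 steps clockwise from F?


Working:
Each clockwise step on the circle of fifths moves up a perfect 5th
From F: F → C → G → D
= D


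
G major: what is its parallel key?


Parallel keys share the same tonic but differ in mode
G major → parallel is G minor
= G minor


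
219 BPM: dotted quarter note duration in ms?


Step by step:
One quarter-note beat = 60000 / BPM = 60000 / 219 ms
Dotted quarter note = 3/2 × quarter note
Duration = 3/2 × 60000 / 219 = 90000 / 219
= 411.0 ms


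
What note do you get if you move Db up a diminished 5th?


diminished 5th: 5 letter names, 6 semitones
Letter: D + 4 → A
Pitch: Db + 6 semitones, spelled as an A → Abb
= Abb


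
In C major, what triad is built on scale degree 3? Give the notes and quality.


Let's work it out.
C major scale: C D E F G A B
Diatonic triad on degree 3 stacks scale notes 3, 5, 7: E G B
E→G = 3 semitones; E→B = 7 semitones → minor triad
= E G B (minor)


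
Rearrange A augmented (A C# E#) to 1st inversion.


Let's work it out.
Root position: A C# E#
1st inversion: move root up an octave
Bass note: C#
Notes (bottom to top) = C# E# A


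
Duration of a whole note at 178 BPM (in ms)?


Reasoning:
One quarter-note beat = 60000 / BPM = 60000 / 178 ms
Whole note = 4 × quarter note
Duration = 4 × 60000 / 178 = 240000 / 178
= 1348.3 ms


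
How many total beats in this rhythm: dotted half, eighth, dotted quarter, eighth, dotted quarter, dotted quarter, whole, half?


Let's work it out.
Beat values:
  dotted half = 3 beats
  eighth = 0.5 beats
  dotted quarter = 1.5 beats
  eighth = 0.5 beats
  dotted quarter = 1.5 beats
  dotted quarter = 1.5 beats
  whole = 4 beats
  half = 2 beats
Sum = 3 + 0.5 + 1.5 + 0.5 + 1.5 + 1.5 + 4 + 2
= 14.5 beats


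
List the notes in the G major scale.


Major scale pattern: W-W-H-W-W-W-H (2-2-1-2-2-2-1 semitones)
Starting from G:
  G + 2 semitones → A
  A + 2 semitones → B
  B + 1 semitone → C
  C + 2 semitones → D
  D + 2 semitones → E
  E + 2 semitones → F#
  F# + 1 semitone → G
Scale = G A B C D E F#


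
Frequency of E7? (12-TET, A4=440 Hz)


Solution.
f = 440 × 2^(n/12) where n = semitones from A4
E7: 31 semitones from A4
f = 440 × 2^(31/12)
f = 2637.02 Hz


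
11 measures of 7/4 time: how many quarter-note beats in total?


Reasoning:
Time signature 7/4: the bottom number 4 means the quarter note gets one count
The top number 7 means 7 quarter-note beats per measure
Total = 7 × 11 measures
= 77 quarter-note beats


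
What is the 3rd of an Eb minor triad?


Solution.
Minor triad = root + minor 3rd (3 semitones) + perfect 5th (7 semitones)
A triad on Eb stacks thirds, so the chord tones use letter names E-G-B
Root: Eb
Minor 3rd above Eb: Gb
Perfect 5th above Eb: Bb
The 3rd = Gb


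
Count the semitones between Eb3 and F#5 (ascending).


Step by step:
Absolute semitone position = octave×12 + chromatic position
Eb3: 3×12 + 3 = 39
F#5: 5×12 + 6 = 66
Difference = 66 - 39 = 27
= 27 semitones


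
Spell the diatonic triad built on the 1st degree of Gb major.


Step by step:
Gb major scale: Gb Ab Bb Cb Db Eb F
Diatonic triad on degree 1 stacks scale notes 1, 3, 5: Gb Bb Db
Gb→Bb = 4 semitones; Gb→Db = 7 semitones → major triad
= Gb Bb Db (major)


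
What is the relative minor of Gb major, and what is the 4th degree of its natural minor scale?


Solution.
The relative minor shares the major's key signature and starts on its 6th degree
6th degree = a major 6th above the tonic; a major 6th above Gb is Eb
→ relative minor of Gb major is Eb minor
Eb natural minor scale: Eb F Gb Ab Bb Cb Db
= Eb minor; 4th degree = Ab


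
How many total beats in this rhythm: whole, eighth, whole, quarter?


Solution.
Beat values:
  whole = 4 beats
  eighth = 0.5 beats
  whole = 4 beats
  quarter = 1 beat
Sum = 4 + 0.5 + 4 + 1
= 9.5 beats


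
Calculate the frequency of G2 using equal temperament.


Reasoning:
f = 440 × 2^(n/12) where n = semitones from A4
G2: -26 semitones from A4
f = 440 × 2^(-26/12)
f = 98.00 Hz


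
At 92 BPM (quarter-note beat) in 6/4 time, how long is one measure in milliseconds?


Let's work it out.
Quarter-note beat duration = 60000 / 92 ms
Beats per measure (6/4) = 6
One measure = 6 × 60000 / 92 = 360000 / 92 ms
= 3913.0 ms


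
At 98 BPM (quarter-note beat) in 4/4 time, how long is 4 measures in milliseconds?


Working:
Quarter-note beat duration = 60000 / 98 ms
Beats per measure (4/4) = 4
One measure = 4 × 60000 / 98 = 240000 / 98 ms
4 measures = 4 × 240000 / 98 = 960000 / 98
= 9795.9 ms


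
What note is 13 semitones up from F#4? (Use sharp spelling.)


Let's work it out.
F#4: chromatic position 6 in octave 4 → absolute = 4×12 + 6 = 54
Transpose up 13: 54 + 13 = 67
67 = 5×12 + 7 → G in octave 5
Result = G5


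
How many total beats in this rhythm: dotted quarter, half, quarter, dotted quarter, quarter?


Beat values:
  dotted quarter = 1.5 beats
  half = 2 beats
  quarter = 1 beat
  dotted quarter = 1.5 beats
  quarter = 1 beat
Sum = 1.5 + 2 + 1 + 1.5 + 1
= 7 beats


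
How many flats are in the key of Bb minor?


Reasoning:
Flat minor keys: A(0), D(1), G(2), C(3), F(4), Bb(5), Eb(6), Ab(7)
Bb minor has 5 flats
Order of flats: Bb Eb Ab Db Gb Cb Fb → first 5: Bb, Eb, Ab, Db, Gb
= 5 flats


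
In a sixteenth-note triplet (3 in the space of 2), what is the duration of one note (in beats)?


Let's work it out.
Triplet: 3 notes occupy the space of 2 sixteenth notes
Space = 2 × 1/4 = 1/2 beats
Each triplet note = 1/2 / 3 = 1/6 beats
= 1/6 beats


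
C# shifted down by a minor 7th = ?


Solution.
minor 7th: 7 letter names, 10 semitones
Letter: C - 6 → D
Pitch: C# - 10 semitones, spelled as a D → D#
= D#


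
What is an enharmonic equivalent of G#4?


Reasoning:
Enharmonic notes sound the same pitch but are spelled with different letter names
G# and Ab name the same pitch class
= Ab4


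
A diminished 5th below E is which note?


Solution.
A 5th spans 5 letter names, so from E we land on A
A diminished 5th = 6 semitones below E
Spell A at that pitch: A#
= A#


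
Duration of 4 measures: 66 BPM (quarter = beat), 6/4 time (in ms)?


Step by step:
Quarter-note beat duration = 60000 / 66 ms
Beats per measure (6/4) = 6
One measure = 6 × 60000 / 66 = 360000 / 66 ms
4 measures = 4 × 360000 / 66 = 1440000 / 66
= 21818.2 ms


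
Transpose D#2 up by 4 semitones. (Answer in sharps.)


Let's work it out.
D#2: chromatic position 3 in octave 2 → absolute = 2×12 + 3 = 27
Transpose up 4: 27 + 4 = 31
31 = 2×12 + 7 → G in octave 2
Result = G2


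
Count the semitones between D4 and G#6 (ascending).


Absolute semitone position = octave×12 + chromatic position
D4: 4×12 + 2 = 50
G#6: 6×12 + 8 = 80
Difference = 80 - 50 = 30
= 30 semitones


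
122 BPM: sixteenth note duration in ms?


Step by step:
One quarter-note beat = 60000 / BPM = 60000 / 122 ms
Sixteenth note = 1/4 × quarter note
Duration = 1/4 × 60000 / 122 = 15000 / 122
= 123.0 ms


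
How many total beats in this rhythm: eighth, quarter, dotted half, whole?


Let's work it out.
Beat values:
  eighth = 0.5 beats
  quarter = 1 beat
  dotted half = 3 beats
  whole = 4 beats
Sum = 0.5 + 1 + 3 + 4
= 8.5 beats


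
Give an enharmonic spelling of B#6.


Working:
Enharmonic notes sound the same pitch but are spelled with different letter names
B# and C name the same pitch class
Octave numbers change at C, so B#6 = C7
= C7


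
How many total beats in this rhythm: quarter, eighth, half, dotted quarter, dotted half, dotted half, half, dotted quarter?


Step by step:
Beat values:
  quarter = 1 beat
  eighth = 0.5 beats
  half = 2 beats
  dotted quarter = 1.5 beats
  dotted half = 3 beats
  dotted half = 3 beats
  half = 2 beats
  dotted quarter = 1.5 beats
Sum = 1 + 0.5 + 2 + 1.5 + 3 + 3 + 2 + 1.5
= 14.5 beats


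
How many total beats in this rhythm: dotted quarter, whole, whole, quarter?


Beat values:
  dotted quarter = 1.5 beats
  whole = 4 beats
  whole = 4 beats
  quarter = 1 beat
Sum = 1.5 + 4 + 4 + 1
= 10.5 beats


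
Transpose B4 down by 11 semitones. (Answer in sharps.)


Working:
B4: chromatic position 11 in octave 4 → absolute = 4×12 + 11 = 59
Transpose down 11: 59 - 11 = 48
48 = 4×12 + 0 → C in octave 4
Result = C4


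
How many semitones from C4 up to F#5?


Absolute semitone position = octave×12 + chromatic position
C4: 4×12 + 0 = 48
F#5: 5×12 + 6 = 66
Difference = 66 - 48 = 18
= 18 semitones


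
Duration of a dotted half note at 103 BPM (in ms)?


One quarter-note beat = 60000 / BPM = 60000 / 103 ms
Dotted half note = 3 × quarter note
Duration = 3 × 60000 / 103 = 180000 / 103
= 1747.6 ms


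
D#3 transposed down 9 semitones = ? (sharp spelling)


D#3: chromatic position 3 in octave 3 → absolute = 3×12 + 3 = 39
Transpose down 9: 39 - 9 = 30
30 = 2×12 + 6 → F# in octave 2
Result = F#2


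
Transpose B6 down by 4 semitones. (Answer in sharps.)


Let's work it out.
B6: chromatic position 11 in octave 6 → absolute = 6×12 + 11 = 83
Transpose down 4: 83 - 4 = 79
79 = 6×12 + 7 → G in octave 6
Result = G6


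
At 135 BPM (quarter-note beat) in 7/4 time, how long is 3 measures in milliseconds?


Let's work it out.
Quarter-note beat duration = 60000 / 135 ms
Beats per measure (7/4) = 7
One measure = 7 × 60000 / 135 = 420000 / 135 ms
3 measures = 3 × 420000 / 135 = 1260000 / 135
= 9333.3 ms


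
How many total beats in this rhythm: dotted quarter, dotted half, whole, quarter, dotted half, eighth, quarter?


Reasoning:
Beat values:
  dotted quarter = 1.5 beats
  dotted half = 3 beats
  whole = 4 beats
  quarter = 1 beat
  dotted half = 3 beats
  eighth = 0.5 beats
  quarter = 1 beat
Sum = 1.5 + 3 + 4 + 1 + 3 + 0.5 + 1
= 14 beats


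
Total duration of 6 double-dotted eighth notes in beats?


Let's work it out.
Base eighth note = 1/2 beats
Dot 1 adds half the previous value: +1/4
Dot 2 adds half the previous value: +1/8
One double-dotted eighth = 1/2 + 1/4 + 1/8 = 7/8
6 of them = 6 × 7/8 = 21/4
= 21/4 beats


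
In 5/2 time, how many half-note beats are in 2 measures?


Let's work it out.
Time signature 5/2: the bottom number 2 means the half note gets one count
The top number 5 means 5 half-note beats per measure
Total = 5 × 2 measures
= 10 half-note beats


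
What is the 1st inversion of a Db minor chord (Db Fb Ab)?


Solution.
Root position: Db Fb Ab
1st inversion: move root up an octave
Bass note: Fb
Notes (bottom to top) = Fb Ab Db


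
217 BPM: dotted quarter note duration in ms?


Step by step:
One quarter-note beat = 60000 / BPM = 60000 / 217 ms
Dotted quarter note = 3/2 × quarter note
Duration = 3/2 × 60000 / 217 = 90000 / 217
= 414.7 ms


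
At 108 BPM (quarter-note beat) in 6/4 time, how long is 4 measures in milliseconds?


Quarter-note beat duration = 60000 / 108 ms
Beats per measure (6/4) = 6
One measure = 6 × 60000 / 108 = 360000 / 108 ms
4 measures = 4 × 360000 / 108 = 1440000 / 108
= 13333.3 ms


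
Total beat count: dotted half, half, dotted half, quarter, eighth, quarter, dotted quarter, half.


Working:
Beat values:
  dotted half = 3 beats
  half = 2 beats
  dotted half = 3 beats
  quarter = 1 beat
  eighth = 0.5 beats
  quarter = 1 beat
  dotted quarter = 1.5 beats
  half = 2 beats
Sum = 3 + 2 + 3 + 1 + 0.5 + 1 + 1.5 + 2
= 14 beats


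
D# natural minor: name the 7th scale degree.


Let's work it out.
Natural minor scale pattern: W-H-W-W-H-W-W (2-1-2-2-1-2-2 semitones)
Starting from D#:
  D# + 2 semitones → E#
  E# + 1 semitone → F#
  F# + 2 semitones → G#
  G# + 2 semitones → A#
  A# + 1 semitone → B
  B + 2 semitones → C#
  C# + 2 semitones → D#
Scale: D# E# F# G# A# B C#
Degree 7 = C#


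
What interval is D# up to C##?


Solution.
Letter names: D → C spans 7 letter names → a 7th
Semitones: D# → C## = 11 half-steps
A 7th of 11 semitones is a major 7th
= major 7th


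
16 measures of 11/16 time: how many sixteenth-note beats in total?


Working:
Time signature 11/16: the bottom number 16 means the sixteenth note gets one count
The top number 11 means 11 sixteenth-note beats per measure
Total = 11 × 16 measures
= 176 sixteenth-note beats
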